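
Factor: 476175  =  3^1*5^2*7^1*907^1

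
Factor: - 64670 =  - 2^1 * 5^1 * 29^1 *223^1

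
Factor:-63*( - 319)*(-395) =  - 3^2*5^1*7^1*11^1*29^1*79^1= - 7938315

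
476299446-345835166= 130464280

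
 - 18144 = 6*( - 3024)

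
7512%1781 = 388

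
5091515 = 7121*715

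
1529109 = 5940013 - 4410904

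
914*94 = 85916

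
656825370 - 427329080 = 229496290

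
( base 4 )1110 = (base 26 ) 36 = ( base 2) 1010100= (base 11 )77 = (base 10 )84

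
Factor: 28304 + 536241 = 5^1 * 112909^1 = 564545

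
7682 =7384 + 298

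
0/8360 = 0 = 0.00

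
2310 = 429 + 1881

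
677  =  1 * 677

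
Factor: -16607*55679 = -13^1*4283^1 * 16607^1 = - 924661153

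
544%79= 70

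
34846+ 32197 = 67043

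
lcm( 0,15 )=0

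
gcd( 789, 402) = 3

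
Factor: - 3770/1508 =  - 2^( - 1 )*5^1 = - 5/2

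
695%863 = 695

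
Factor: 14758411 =307^1 * 48073^1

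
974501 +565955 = 1540456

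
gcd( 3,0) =3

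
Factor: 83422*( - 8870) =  - 739953140 = -2^2*5^1 *53^1*787^1*887^1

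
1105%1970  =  1105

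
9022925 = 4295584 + 4727341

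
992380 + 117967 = 1110347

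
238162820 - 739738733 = -501575913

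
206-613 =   -  407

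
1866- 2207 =- 341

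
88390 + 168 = 88558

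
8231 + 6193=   14424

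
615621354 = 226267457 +389353897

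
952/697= 1 + 15/41 = 1.37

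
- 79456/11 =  - 79456/11 = - 7223.27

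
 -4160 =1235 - 5395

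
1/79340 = 1/79340 = 0.00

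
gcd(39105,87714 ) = 99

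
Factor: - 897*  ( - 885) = 3^2*5^1*13^1*23^1*59^1 = 793845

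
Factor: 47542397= 7^2*29^1*33457^1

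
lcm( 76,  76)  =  76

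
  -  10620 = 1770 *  ( - 6 ) 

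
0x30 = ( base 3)1210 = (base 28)1K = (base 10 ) 48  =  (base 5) 143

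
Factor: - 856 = -2^3 * 107^1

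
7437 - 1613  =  5824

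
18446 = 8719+9727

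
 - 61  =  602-663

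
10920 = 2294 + 8626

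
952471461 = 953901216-1429755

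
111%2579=111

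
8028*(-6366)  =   - 51106248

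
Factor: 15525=3^3*5^2 * 23^1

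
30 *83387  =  2501610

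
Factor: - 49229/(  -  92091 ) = 3^( - 1 ) *19^1*2591^1*30697^( - 1 )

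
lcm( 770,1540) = 1540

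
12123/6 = 2020+1/2 = 2020.50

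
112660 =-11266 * (-10)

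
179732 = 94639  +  85093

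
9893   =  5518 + 4375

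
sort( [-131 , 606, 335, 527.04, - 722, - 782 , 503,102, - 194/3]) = [ - 782,-722, - 131, - 194/3,  102,335, 503,527.04,606 ]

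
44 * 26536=1167584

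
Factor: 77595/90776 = 2^( - 3 )*3^1*5^1 * 739^1*1621^( - 1) = 11085/12968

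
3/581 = 3/581 = 0.01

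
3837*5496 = 21088152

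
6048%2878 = 292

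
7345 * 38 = 279110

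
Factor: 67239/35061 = 723/377=3^1*13^( - 1)*29^( - 1)*241^1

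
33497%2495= 1062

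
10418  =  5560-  - 4858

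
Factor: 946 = 2^1*11^1* 43^1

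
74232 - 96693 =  - 22461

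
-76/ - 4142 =2/109 = 0.02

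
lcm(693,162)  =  12474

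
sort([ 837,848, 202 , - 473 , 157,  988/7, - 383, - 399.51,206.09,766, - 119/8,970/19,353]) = [- 473, - 399.51, -383, - 119/8,970/19, 988/7, 157,202,206.09,353, 766,837,848]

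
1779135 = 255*6977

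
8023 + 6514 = 14537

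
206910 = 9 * 22990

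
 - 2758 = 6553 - 9311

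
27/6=9/2 = 4.50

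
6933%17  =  14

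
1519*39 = 59241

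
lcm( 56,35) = 280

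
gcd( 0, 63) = 63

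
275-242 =33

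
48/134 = 24/67=0.36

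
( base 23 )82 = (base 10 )186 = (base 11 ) 15a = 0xBA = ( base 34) 5g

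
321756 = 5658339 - 5336583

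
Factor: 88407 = 3^2*11^1*19^1*47^1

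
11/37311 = 11/37311 = 0.00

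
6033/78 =2011/26 = 77.35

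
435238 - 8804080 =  - 8368842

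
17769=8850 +8919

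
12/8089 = 12/8089 = 0.00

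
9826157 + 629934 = 10456091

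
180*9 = 1620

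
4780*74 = 353720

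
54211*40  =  2168440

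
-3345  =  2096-5441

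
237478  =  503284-265806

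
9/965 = 9/965 = 0.01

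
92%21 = 8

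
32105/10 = 6421/2= 3210.50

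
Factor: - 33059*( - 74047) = 13^1*2543^1* 74047^1 = 2447919773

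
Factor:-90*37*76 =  - 2^3*3^2*5^1*19^1*37^1 = -253080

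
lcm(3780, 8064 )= 120960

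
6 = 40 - 34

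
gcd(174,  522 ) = 174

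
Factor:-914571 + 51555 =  - 2^3*3^1*7^1*11^1*467^1 =- 863016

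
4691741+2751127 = 7442868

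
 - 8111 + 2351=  - 5760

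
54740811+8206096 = 62946907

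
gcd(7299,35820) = 9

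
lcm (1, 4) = 4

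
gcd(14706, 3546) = 18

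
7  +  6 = 13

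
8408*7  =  58856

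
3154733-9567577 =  - 6412844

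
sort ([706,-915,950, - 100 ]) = [ - 915, - 100, 706,950 ]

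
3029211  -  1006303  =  2022908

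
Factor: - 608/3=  - 2^5*3^( - 1) * 19^1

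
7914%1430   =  764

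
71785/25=14357/5 =2871.40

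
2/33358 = 1/16679 =0.00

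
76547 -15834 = 60713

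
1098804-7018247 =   -  5919443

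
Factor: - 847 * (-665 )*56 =31542280 = 2^3 * 5^1* 7^3 * 11^2*19^1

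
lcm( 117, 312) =936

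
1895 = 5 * 379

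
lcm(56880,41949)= 3355920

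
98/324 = 49/162 = 0.30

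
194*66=12804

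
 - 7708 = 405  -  8113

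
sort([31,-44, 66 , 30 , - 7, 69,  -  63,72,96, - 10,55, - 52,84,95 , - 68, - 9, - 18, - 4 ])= [ -68, - 63, - 52,  -  44,  -  18,-10, - 9, - 7, - 4, 30, 31 , 55, 66, 69, 72,84, 95,  96 ] 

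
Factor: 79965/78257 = 3^2*5^1*139^( - 1)*563^( - 1 )*1777^1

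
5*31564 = 157820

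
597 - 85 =512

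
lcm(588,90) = 8820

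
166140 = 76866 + 89274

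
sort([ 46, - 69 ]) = [ - 69,46]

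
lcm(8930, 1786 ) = 8930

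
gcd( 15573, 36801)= 87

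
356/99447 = 356/99447=0.00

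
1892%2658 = 1892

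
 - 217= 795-1012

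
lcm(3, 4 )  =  12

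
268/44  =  67/11 =6.09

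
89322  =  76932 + 12390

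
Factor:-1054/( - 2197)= 2^1 * 13^( - 3)*17^1*31^1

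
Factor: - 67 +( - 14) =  - 81  =  - 3^4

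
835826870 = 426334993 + 409491877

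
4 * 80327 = 321308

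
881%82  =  61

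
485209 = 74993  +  410216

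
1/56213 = 1/56213  =  0.00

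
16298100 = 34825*468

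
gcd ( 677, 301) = 1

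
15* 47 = 705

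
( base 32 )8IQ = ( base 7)34432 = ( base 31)94L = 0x225a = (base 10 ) 8794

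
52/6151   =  52/6151 = 0.01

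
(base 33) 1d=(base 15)31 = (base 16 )2e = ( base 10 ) 46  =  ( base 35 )1B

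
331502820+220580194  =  552083014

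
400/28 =100/7 = 14.29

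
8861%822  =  641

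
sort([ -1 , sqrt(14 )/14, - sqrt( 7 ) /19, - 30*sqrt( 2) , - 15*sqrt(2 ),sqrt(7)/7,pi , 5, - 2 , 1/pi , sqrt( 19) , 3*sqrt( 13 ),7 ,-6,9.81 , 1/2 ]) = [ - 30*sqrt( 2),-15 * sqrt( 2), - 6, - 2, - 1,-sqrt( 7 ) /19, sqrt( 14 ) /14,1/pi, sqrt( 7 ) /7,  1/2, pi, sqrt(19),5, 7, 9.81, 3*sqrt( 13 )]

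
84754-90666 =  - 5912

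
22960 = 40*574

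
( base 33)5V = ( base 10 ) 196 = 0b11000100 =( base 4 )3010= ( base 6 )524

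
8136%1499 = 641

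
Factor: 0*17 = 0^1 = 0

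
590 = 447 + 143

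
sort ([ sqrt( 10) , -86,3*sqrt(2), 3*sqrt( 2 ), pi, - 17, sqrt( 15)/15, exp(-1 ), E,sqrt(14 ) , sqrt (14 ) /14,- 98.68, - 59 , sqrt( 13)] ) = [ - 98.68, - 86,  -  59,-17,sqrt( 15 ) /15,sqrt(14 ) /14,exp( - 1),E, pi , sqrt(10) , sqrt(13),  sqrt( 14), 3*sqrt (2),3*sqrt ( 2 )]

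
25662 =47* 546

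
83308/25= 3332 + 8/25=3332.32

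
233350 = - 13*( - 17950)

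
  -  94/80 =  - 2 + 33/40  =  - 1.18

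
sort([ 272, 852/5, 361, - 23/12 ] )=[  -  23/12,852/5, 272,361 ] 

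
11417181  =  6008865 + 5408316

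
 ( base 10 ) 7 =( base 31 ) 7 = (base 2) 111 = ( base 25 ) 7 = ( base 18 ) 7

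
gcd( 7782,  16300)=2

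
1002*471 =471942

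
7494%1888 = 1830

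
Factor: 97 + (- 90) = 7 =7^1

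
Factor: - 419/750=-2^( - 1)*3^( - 1)*5^(  -  3) * 419^1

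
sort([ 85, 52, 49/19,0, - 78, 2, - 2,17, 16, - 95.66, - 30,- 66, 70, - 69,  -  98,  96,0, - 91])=[ - 98, - 95.66, - 91,-78, - 69,-66, - 30, - 2, 0, 0, 2, 49/19, 16,17, 52,  70, 85 , 96]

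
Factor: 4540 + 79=4619 = 31^1 * 149^1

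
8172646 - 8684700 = - 512054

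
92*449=41308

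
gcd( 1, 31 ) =1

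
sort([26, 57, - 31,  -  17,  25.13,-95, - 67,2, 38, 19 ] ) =[-95,- 67,  -  31, - 17, 2, 19,25.13 , 26,38, 57]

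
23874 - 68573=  - 44699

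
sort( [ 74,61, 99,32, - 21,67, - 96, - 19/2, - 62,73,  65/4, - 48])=[ -96, - 62, - 48, -21, - 19/2,65/4,32, 61, 67,73, 74, 99]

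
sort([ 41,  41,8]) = [8,41, 41 ] 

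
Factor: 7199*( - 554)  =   - 3988246 = -2^1 * 23^1*277^1*313^1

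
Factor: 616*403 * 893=221685464 = 2^3*7^1*11^1 *13^1*19^1*31^1*47^1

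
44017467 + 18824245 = 62841712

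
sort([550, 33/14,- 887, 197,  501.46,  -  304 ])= [  -  887, - 304,33/14,197, 501.46,  550] 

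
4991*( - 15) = -74865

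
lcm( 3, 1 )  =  3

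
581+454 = 1035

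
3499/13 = 269 + 2/13 = 269.15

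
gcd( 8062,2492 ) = 2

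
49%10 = 9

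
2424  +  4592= 7016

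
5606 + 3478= 9084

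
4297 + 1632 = 5929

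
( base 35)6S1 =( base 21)IIF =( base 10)8331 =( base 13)3a3b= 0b10000010001011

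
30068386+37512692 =67581078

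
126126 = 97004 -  - 29122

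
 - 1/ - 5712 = 1/5712  =  0.00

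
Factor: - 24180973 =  - 59^1*233^1*1759^1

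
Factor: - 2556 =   -  2^2*3^2*71^1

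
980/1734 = 490/867 = 0.57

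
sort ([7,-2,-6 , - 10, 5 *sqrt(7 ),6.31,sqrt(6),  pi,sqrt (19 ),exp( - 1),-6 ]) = [  -  10, - 6,-6,- 2, exp( - 1),sqrt (6),pi,  sqrt(19 ), 6.31, 7,5*sqrt( 7) ] 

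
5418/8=677 +1/4 =677.25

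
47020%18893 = 9234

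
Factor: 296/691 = 2^3*37^1*691^( - 1)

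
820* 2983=2446060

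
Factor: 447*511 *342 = 2^1* 3^3*7^1*19^1*73^1 * 149^1= 78118614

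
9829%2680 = 1789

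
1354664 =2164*626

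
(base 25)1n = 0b110000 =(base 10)48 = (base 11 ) 44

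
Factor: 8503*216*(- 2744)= - 2^6*3^3 * 7^3*11^1*773^1 = -5039762112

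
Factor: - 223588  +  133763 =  - 5^2 *3593^1 = -89825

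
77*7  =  539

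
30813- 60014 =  - 29201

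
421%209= 3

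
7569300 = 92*82275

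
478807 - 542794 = -63987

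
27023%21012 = 6011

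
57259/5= 57259/5 = 11451.80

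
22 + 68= 90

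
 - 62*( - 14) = 868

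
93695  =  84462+9233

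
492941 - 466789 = 26152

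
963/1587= 321/529 = 0.61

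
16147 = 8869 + 7278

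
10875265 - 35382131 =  - 24506866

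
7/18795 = 1/2685 = 0.00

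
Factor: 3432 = 2^3 *3^1*11^1*13^1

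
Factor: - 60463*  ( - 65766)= 2^1*3^1*13^1*97^1 * 113^1*4651^1= 3976409658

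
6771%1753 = 1512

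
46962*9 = 422658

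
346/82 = 173/41 = 4.22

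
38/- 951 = -1 + 913/951 = - 0.04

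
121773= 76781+44992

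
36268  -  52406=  - 16138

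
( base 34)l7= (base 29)OP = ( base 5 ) 10341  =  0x2D1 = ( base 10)721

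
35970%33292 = 2678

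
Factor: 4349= 4349^1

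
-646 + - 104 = -750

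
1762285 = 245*7193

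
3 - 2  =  1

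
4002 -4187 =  - 185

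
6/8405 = 6/8405 =0.00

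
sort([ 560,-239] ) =[  -  239, 560]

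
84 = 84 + 0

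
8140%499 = 156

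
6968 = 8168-1200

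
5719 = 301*19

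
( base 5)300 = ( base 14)55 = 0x4B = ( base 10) 75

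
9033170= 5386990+3646180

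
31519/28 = 31519/28 = 1125.68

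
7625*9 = 68625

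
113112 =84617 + 28495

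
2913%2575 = 338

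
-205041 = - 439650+234609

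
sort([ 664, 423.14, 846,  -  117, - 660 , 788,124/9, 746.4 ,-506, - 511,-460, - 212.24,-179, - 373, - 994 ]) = [  -  994,-660,-511, - 506, - 460,-373, - 212.24, -179,  -  117,124/9, 423.14, 664,  746.4,788,846 ] 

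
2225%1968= 257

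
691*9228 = 6376548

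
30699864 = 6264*4901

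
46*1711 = 78706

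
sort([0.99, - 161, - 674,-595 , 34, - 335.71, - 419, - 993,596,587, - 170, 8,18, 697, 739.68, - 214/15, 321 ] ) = [ - 993, - 674,- 595, - 419,-335.71, - 170, - 161,-214/15, 0.99, 8, 18,34, 321, 587, 596,  697, 739.68]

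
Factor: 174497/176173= 31^ ( -1) * 211^1*827^1*5683^(  -  1) 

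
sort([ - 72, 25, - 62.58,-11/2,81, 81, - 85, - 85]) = [ - 85,-85, - 72, - 62.58, - 11/2, 25, 81 , 81 ] 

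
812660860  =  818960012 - 6299152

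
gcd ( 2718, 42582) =906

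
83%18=11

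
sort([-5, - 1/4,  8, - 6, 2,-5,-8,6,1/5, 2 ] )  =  [ - 8, - 6, - 5, - 5, - 1/4,1/5,2, 2,6,8 ] 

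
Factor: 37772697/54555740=2^(-2) * 3^1*5^ ( - 1) * 397^(-1)  *  6871^ ( - 1)*12590899^1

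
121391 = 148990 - 27599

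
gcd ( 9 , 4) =1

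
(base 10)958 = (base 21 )23D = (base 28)166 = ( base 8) 1676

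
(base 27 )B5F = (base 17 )1B49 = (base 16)1fe9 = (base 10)8169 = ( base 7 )32550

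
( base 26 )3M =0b1100100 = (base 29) 3d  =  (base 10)100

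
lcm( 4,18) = 36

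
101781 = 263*387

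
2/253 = 2/253 = 0.01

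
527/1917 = 527/1917=0.27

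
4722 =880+3842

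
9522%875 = 772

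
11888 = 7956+3932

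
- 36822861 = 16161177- 52984038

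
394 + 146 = 540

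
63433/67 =946  +  51/67 = 946.76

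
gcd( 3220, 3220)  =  3220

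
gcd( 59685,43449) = 3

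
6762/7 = 966 = 966.00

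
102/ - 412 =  - 1 + 155/206  =  -0.25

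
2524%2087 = 437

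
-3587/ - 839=3587/839 = 4.28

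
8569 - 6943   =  1626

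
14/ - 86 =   -  7/43 = -  0.16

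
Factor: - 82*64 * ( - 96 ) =503808 = 2^12*3^1*41^1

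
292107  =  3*97369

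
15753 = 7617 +8136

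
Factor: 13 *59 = 767 = 13^1*59^1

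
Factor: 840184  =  2^3* 105023^1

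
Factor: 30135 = 3^1*5^1 * 7^2*41^1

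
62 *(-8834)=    - 547708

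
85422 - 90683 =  -5261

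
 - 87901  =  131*( - 671 )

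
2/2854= 1/1427 =0.00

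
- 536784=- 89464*6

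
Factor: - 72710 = - 2^1*5^1 *11^1*661^1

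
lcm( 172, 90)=7740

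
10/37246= 5/18623 = 0.00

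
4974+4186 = 9160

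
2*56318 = 112636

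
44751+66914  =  111665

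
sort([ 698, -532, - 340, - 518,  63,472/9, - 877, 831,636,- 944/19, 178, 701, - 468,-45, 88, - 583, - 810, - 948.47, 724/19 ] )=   [ - 948.47, - 877, - 810, - 583, - 532, -518,-468,-340, - 944/19, - 45 , 724/19, 472/9,  63,88, 178,636, 698, 701,831]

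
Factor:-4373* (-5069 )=22166737 = 37^1*137^1*4373^1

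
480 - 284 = 196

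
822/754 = 411/377= 1.09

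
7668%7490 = 178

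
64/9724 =16/2431 = 0.01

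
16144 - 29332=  -13188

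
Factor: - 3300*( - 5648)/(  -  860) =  - 931920/43 = - 2^4*3^1*5^1*11^1*43^ ( - 1)*353^1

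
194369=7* 27767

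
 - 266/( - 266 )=1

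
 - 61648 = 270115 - 331763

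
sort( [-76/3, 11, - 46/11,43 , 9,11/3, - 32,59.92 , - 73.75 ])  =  [ - 73.75 , - 32, - 76/3, - 46/11, 11/3,9, 11,43,  59.92]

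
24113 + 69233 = 93346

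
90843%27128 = 9459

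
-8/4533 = - 1 + 4525/4533 = -0.00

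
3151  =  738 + 2413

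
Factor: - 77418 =-2^1 * 3^2 * 11^1*17^1* 23^1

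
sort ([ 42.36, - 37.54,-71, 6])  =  [-71, - 37.54, 6,42.36]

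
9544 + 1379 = 10923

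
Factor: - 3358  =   - 2^1 * 23^1*73^1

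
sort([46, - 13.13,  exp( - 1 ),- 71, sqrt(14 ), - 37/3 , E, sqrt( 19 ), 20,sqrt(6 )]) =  [- 71, - 13.13,-37/3, exp( - 1 ), sqrt( 6 ),  E , sqrt(14 ),sqrt ( 19 ),20, 46] 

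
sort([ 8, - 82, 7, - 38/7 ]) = [-82,  -  38/7, 7, 8]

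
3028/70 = 43 +9/35 = 43.26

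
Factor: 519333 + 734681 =1254014 = 2^1*491^1 * 1277^1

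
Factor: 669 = 3^1*223^1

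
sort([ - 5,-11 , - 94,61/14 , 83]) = [-94, - 11, - 5, 61/14, 83 ]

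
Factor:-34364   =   - 2^2 * 11^2*71^1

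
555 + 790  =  1345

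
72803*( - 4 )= - 291212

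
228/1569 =76/523= 0.15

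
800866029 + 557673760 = 1358539789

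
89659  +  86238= 175897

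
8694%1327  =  732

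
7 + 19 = 26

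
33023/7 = 4717 + 4/7 = 4717.57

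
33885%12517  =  8851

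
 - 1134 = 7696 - 8830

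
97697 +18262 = 115959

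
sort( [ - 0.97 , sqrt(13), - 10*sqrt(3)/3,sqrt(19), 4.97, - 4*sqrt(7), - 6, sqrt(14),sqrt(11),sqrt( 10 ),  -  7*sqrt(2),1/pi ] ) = [-4*sqrt(7), - 7*sqrt( 2 ) ,-6, - 10*sqrt(3)/3, - 0.97,1/pi , sqrt(10 ),sqrt ( 11),sqrt(13),sqrt( 14),sqrt(19), 4.97 ] 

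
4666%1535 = 61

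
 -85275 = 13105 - 98380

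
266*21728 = 5779648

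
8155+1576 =9731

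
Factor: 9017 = 71^1*127^1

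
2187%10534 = 2187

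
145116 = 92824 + 52292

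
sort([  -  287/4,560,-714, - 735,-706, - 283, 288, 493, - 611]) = [ - 735, - 714, - 706, - 611,- 283, - 287/4, 288,493, 560]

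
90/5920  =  9/592 = 0.02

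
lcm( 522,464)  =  4176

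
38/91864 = 19/45932 = 0.00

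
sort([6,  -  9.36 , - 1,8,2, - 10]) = [ - 10, - 9.36,-1,2,6,8 ] 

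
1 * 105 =105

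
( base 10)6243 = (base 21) e36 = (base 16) 1863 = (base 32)633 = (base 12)3743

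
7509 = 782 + 6727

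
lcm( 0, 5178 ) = 0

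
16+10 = 26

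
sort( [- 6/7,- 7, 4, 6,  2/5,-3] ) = [ - 7, - 3, - 6/7,2/5 , 4 , 6 ]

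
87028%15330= 10378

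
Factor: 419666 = 2^1*13^1  *16141^1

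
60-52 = 8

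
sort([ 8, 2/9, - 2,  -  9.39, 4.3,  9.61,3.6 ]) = [ - 9.39, - 2, 2/9, 3.6, 4.3,8, 9.61]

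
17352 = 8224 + 9128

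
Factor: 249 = 3^1*83^1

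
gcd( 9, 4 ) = 1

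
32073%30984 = 1089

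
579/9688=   579/9688 = 0.06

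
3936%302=10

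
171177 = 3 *57059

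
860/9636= 215/2409 =0.09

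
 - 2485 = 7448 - 9933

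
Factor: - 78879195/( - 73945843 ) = 3^2*5^1*1752871^1*73945843^(-1)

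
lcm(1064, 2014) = 56392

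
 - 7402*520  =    -  3849040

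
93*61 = 5673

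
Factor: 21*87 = 1827 = 3^2 *7^1*29^1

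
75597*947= 71590359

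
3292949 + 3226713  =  6519662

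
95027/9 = 95027/9 = 10558.56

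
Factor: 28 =2^2*7^1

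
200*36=7200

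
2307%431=152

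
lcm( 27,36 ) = 108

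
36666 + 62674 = 99340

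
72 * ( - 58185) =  - 4189320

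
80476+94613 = 175089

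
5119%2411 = 297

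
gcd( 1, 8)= 1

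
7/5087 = 7/5087 = 0.00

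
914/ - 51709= - 1 + 50795/51709 = - 0.02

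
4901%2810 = 2091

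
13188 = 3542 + 9646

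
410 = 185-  - 225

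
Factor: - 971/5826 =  - 1/6 = -2^( - 1) *3^(-1) 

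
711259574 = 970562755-259303181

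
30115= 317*95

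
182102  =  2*91051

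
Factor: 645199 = 193^1*3343^1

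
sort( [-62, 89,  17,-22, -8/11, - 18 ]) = [-62, - 22, - 18, - 8/11 , 17,89 ] 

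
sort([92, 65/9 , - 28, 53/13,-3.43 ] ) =[- 28, - 3.43, 53/13, 65/9 , 92 ]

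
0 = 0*30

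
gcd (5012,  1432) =716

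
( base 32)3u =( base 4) 1332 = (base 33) 3R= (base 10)126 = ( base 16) 7E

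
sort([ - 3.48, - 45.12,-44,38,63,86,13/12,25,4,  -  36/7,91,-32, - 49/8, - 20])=[ - 45.12, - 44,-32, - 20 , - 49/8, - 36/7,-3.48, 13/12 , 4, 25,  38,63, 86,91]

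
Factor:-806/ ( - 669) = 2^1 * 3^(-1)*13^1*31^1*223^(-1)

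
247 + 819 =1066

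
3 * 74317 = 222951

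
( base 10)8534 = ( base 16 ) 2156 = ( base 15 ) 27de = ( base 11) 6459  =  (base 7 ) 33611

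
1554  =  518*3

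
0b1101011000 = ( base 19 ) 271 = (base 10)856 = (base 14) 452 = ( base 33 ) PV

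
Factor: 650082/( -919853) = -2^1*3^1 * 11^( - 1 ) *17^(  -  1)*4919^( - 1) * 108347^1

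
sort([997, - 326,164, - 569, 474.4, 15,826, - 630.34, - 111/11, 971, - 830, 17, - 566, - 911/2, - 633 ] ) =[ - 830, - 633, - 630.34, - 569,  -  566, - 911/2,  -  326, - 111/11, 15, 17,164, 474.4, 826, 971,997]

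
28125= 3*9375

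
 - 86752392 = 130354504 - 217106896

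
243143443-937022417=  - 693878974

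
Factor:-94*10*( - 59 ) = 55460  =  2^2*5^1 * 47^1 * 59^1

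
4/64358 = 2/32179 = 0.00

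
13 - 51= -38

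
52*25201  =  1310452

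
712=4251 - 3539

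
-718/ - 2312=359/1156   =  0.31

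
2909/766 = 3 + 611/766  =  3.80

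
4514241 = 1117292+3396949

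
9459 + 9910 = 19369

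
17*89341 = 1518797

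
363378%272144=91234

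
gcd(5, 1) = 1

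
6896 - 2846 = 4050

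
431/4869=431/4869 = 0.09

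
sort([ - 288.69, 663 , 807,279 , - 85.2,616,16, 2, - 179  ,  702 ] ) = [ - 288.69,  -  179, - 85.2,2, 16,279,616,663,702, 807]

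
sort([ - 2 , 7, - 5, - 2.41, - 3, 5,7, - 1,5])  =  [ - 5, - 3 , - 2.41, - 2, -1, 5  ,  5 , 7,7] 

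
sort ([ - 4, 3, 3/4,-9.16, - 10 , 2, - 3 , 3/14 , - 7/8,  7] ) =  [-10, - 9.16, - 4, - 3, - 7/8, 3/14, 3/4,2, 3, 7 ] 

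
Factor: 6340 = 2^2 * 5^1 * 317^1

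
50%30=20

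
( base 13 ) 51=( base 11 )60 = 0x42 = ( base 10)66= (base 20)36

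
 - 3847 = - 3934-  -  87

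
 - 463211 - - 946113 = 482902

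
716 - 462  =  254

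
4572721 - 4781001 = - 208280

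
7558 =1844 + 5714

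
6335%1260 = 35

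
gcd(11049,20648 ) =29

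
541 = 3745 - 3204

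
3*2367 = 7101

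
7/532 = 1/76  =  0.01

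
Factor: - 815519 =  - 815519^1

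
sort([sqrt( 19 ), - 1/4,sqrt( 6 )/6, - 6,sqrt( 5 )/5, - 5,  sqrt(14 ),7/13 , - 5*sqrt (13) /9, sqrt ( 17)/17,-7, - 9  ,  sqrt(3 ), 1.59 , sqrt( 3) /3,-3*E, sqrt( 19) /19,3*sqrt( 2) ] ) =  [ - 9, - 3 * E, -7, - 6 , - 5 , - 5*sqrt( 13 )/9, - 1/4, sqrt( 19)/19,sqrt( 17)/17 , sqrt ( 6 )/6,  sqrt (5) /5,7/13,  sqrt ( 3 )/3 , 1.59,sqrt( 3),  sqrt (14),3*sqrt( 2), sqrt(  19 ) ]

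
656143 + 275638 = 931781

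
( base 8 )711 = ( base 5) 3312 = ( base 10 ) 457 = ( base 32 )e9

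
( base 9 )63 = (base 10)57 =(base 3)2010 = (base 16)39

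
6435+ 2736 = 9171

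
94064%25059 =18887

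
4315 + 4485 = 8800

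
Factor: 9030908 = 2^2 * 179^1*12613^1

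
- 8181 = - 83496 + 75315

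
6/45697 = 6/45697 = 0.00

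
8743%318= 157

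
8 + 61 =69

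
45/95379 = 15/31793 =0.00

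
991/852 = 1 + 139/852 = 1.16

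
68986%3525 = 2011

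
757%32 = 21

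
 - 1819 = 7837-9656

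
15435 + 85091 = 100526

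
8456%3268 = 1920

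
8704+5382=14086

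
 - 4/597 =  - 4/597 = - 0.01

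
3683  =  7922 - 4239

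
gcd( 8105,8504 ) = 1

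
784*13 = 10192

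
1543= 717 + 826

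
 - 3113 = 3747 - 6860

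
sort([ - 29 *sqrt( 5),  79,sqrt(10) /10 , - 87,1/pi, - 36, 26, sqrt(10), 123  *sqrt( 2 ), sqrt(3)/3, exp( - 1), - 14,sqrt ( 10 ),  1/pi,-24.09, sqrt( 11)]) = [-87, - 29*sqrt( 5), - 36, - 24.09, - 14,sqrt( 10)/10,  1/pi, 1/pi,exp( - 1 ),sqrt( 3)/3,sqrt( 10), sqrt( 10),  sqrt (11),26 , 79, 123*sqrt( 2)]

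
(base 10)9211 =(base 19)169F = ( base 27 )ch4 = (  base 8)21773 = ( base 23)h9b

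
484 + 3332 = 3816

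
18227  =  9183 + 9044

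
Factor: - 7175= - 5^2*7^1 * 41^1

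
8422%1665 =97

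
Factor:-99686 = -2^1*49843^1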